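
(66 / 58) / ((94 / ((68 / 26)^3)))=648516 / 2994511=0.22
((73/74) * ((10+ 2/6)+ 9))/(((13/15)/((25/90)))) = 52925/8658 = 6.11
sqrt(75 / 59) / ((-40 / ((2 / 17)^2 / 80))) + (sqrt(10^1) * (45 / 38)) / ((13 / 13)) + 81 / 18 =-sqrt(177) / 2728160 + 45 * sqrt(10) / 38 + 9 / 2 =8.24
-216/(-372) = 18/31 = 0.58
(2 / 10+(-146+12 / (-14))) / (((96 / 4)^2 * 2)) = -1711 / 13440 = -0.13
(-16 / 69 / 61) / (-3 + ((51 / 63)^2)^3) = 0.00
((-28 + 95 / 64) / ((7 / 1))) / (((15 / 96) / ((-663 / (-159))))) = -375037 / 3710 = -101.09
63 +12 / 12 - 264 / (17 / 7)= -760 / 17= -44.71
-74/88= -0.84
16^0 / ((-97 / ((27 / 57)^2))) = -81 / 35017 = -0.00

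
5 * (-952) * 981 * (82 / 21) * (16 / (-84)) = 24311360 / 7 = 3473051.43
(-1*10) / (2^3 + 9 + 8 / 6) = -0.55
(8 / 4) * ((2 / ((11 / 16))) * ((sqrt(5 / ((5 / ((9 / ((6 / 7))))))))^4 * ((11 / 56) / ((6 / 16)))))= 336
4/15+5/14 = 131/210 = 0.62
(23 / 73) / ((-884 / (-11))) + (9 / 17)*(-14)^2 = 103.77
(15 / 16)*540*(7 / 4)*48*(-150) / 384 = -1063125 / 64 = -16611.33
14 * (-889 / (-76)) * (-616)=-1916684 / 19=-100878.11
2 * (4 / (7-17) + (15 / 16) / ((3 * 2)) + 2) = 281 / 80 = 3.51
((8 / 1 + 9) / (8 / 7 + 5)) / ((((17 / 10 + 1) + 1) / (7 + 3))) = 11900 / 1591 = 7.48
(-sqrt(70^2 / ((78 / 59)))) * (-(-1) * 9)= -105 * sqrt(4602) / 13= -547.92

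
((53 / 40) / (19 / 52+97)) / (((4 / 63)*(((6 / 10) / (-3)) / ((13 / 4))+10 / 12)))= 0.28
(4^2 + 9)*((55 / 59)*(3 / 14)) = 4125 / 826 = 4.99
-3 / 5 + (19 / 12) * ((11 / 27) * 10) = 4739 / 810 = 5.85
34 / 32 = 17 / 16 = 1.06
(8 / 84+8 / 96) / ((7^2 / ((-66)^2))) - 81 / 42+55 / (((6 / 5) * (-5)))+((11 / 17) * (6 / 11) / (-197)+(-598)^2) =1232363118292 / 3446121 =357608.78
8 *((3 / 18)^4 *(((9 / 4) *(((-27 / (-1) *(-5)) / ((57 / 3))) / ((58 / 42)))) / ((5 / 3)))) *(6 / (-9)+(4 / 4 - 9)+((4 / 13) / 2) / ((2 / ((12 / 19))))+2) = 38619 / 136097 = 0.28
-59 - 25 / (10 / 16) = -99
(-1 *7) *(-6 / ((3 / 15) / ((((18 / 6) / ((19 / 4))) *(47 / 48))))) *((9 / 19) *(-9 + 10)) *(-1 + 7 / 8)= -44415 / 5776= -7.69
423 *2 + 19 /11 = 9325 /11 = 847.73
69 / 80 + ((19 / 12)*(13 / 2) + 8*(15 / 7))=47539 / 1680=28.30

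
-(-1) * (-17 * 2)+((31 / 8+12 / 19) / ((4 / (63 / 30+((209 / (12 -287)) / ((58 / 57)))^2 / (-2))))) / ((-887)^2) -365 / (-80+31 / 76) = -71579093097911047357 / 2433494669334368000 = -29.41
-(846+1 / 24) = -20305 / 24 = -846.04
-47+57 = 10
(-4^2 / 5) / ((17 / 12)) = -192 / 85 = -2.26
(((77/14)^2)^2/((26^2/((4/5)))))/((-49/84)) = -43923/23660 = -1.86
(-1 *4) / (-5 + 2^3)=-4 / 3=-1.33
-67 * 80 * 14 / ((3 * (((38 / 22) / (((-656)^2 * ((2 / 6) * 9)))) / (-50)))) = 17760827392000 / 19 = 934780389052.63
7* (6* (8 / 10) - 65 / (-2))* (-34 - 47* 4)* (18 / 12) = -869463 / 10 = -86946.30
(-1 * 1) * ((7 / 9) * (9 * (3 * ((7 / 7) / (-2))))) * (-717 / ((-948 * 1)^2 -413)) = -15057 / 1796582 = -0.01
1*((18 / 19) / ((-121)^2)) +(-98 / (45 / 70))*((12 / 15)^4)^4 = -1639199319361144798 / 382020721435546875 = -4.29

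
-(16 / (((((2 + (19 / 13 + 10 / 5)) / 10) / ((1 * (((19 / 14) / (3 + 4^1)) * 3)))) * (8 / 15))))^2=-12354322500 / 12103441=-1020.73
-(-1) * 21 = 21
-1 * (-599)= 599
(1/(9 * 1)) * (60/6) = 10/9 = 1.11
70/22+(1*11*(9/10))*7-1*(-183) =28103/110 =255.48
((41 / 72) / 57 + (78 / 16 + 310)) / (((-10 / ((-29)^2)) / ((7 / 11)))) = -475481216 / 28215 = -16852.07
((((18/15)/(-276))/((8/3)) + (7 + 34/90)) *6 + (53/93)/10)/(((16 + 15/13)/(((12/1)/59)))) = 9857887/18761882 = 0.53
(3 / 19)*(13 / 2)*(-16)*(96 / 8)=-3744 / 19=-197.05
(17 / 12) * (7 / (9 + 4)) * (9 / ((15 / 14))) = 6.41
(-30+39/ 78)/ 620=-59/ 1240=-0.05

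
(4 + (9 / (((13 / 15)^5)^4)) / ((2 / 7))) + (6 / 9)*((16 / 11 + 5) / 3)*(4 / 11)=555.67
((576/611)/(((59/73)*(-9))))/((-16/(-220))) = -64240/36049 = -1.78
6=6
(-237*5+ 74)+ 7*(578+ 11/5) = 14752/5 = 2950.40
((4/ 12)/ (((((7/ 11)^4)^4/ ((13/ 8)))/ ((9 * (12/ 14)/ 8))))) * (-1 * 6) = -16128355182113828511/ 3722088223795312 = -4333.15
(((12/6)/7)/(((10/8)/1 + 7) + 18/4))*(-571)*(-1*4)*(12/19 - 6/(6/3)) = -274080/2261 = -121.22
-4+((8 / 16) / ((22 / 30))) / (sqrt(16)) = -337 / 88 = -3.83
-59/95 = -0.62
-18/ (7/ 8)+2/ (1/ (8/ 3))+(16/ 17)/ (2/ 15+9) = -740240/ 48909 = -15.14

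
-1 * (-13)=13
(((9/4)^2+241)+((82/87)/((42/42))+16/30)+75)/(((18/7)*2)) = 5238023/83520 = 62.72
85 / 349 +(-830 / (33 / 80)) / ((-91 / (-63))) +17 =-68660226 / 49907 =-1375.76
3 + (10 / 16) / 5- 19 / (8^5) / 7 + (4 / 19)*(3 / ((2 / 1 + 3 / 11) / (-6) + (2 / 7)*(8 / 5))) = 8823312579 / 788824064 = 11.19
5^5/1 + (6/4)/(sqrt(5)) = 3*sqrt(5)/10 + 3125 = 3125.67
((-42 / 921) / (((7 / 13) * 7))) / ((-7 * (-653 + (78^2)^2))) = 26 / 556807664329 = 0.00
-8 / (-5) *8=12.80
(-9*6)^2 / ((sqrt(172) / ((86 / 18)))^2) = 387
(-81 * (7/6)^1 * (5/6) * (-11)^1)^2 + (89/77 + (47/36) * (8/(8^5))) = 8520014586403/11354112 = 750390.22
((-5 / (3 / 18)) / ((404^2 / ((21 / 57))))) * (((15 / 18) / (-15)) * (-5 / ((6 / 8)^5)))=-11200 / 141294051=-0.00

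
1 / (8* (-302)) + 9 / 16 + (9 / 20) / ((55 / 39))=292727 / 332200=0.88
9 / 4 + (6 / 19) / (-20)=849 / 380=2.23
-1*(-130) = 130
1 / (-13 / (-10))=10 / 13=0.77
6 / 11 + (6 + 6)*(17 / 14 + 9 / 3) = 3936 / 77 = 51.12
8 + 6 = 14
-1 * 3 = -3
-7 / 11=-0.64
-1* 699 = -699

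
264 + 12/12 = 265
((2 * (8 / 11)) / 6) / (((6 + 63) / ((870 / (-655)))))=-464 / 99429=-0.00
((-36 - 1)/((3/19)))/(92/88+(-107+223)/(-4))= 8.38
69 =69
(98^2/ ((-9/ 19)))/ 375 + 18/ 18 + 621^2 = 1301359274/ 3375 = 385587.93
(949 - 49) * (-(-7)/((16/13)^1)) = 20475/4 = 5118.75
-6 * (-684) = 4104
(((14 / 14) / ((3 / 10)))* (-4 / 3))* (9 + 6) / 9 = -200 / 27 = -7.41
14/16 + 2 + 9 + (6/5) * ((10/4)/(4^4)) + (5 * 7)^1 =12003/256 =46.89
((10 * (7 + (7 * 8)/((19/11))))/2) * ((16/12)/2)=7490/57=131.40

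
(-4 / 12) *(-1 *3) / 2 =1 / 2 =0.50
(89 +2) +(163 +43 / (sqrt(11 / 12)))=86 * sqrt(33) / 11 +254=298.91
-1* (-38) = 38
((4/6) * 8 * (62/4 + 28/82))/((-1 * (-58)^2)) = -866/34481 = -0.03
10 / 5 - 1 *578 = -576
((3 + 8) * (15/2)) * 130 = 10725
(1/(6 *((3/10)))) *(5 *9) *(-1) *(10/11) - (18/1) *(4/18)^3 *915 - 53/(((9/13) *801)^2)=-116315943817/571666491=-203.47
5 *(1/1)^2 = 5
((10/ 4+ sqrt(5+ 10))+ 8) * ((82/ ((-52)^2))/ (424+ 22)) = 41 * sqrt(15)/ 602992+ 861/ 1205984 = 0.00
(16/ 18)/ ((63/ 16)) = 128/ 567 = 0.23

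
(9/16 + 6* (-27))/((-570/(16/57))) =287/3610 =0.08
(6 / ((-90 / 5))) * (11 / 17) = -11 / 51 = -0.22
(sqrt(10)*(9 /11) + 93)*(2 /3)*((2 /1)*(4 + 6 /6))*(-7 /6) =-2170 /3 - 70*sqrt(10) /11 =-743.46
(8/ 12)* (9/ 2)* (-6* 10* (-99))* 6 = 106920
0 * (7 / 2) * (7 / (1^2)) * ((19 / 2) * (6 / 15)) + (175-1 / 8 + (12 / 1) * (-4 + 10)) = 1975 / 8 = 246.88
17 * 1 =17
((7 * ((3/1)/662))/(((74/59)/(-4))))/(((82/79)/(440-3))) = -42773997/1004254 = -42.59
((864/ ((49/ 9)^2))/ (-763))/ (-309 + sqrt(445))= 17496 * sqrt(445)/ 43525608917 + 5406264/ 43525608917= 0.00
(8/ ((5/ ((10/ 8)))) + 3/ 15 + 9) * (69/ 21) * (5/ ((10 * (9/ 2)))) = 184/ 45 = 4.09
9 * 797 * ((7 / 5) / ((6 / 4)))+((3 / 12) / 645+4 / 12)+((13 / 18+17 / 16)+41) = 41721191 / 6192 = 6737.92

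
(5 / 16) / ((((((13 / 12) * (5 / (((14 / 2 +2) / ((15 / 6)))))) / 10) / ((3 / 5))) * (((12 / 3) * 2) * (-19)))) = -81 / 9880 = -0.01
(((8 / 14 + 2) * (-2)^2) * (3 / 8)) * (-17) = -459 / 7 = -65.57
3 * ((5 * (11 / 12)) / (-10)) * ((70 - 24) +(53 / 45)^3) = -47746897 / 729000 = -65.50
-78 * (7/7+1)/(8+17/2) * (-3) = 312/11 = 28.36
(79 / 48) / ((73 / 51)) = 1343 / 1168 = 1.15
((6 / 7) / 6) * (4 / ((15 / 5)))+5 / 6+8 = 379 / 42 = 9.02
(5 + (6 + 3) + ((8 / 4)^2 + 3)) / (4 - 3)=21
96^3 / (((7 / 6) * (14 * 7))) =2654208 / 343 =7738.22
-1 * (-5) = 5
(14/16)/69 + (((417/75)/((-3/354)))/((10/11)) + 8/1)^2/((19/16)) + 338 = 70345769293597/163875000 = 429264.80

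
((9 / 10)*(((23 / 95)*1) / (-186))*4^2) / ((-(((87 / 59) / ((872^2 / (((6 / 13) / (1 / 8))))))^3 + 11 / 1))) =13367005770628984815674112 / 7844640433687064810785541425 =0.00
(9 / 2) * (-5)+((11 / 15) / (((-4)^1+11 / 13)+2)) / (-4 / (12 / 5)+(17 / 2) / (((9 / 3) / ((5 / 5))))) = -24197 / 1050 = -23.04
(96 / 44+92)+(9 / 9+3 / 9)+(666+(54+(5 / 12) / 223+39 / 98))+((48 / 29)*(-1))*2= 11330026151 / 13942852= 812.60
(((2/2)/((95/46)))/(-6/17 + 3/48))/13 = -12512/97565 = -0.13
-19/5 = -3.80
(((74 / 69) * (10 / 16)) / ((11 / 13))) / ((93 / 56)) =33670 / 70587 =0.48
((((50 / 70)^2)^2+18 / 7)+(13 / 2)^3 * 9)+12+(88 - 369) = 42362413 / 19208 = 2205.46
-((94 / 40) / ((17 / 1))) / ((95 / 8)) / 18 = -47 / 72675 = -0.00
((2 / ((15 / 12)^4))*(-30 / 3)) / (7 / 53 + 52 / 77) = -4178944 / 411875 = -10.15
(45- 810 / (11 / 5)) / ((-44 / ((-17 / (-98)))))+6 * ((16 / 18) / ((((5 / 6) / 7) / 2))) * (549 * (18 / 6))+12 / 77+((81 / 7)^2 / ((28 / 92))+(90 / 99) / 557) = 136865286779213 / 924686840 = 148012.58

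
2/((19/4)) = 8/19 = 0.42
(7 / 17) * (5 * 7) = 245 / 17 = 14.41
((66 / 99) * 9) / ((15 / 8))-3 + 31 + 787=4091 / 5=818.20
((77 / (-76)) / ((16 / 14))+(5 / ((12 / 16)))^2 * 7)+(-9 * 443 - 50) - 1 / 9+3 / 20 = -11329279 / 3040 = -3726.74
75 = 75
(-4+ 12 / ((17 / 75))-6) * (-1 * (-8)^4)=-2990080 / 17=-175887.06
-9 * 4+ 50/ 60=-211/ 6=-35.17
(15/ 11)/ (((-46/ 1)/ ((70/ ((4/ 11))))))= -525/ 92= -5.71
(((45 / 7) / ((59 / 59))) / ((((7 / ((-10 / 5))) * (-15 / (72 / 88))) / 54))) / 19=2916 / 10241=0.28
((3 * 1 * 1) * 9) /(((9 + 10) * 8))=27 /152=0.18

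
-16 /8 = -2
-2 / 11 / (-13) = 2 / 143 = 0.01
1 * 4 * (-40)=-160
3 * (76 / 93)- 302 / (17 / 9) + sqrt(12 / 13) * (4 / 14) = -82966 / 527 + 4 * sqrt(39) / 91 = -157.16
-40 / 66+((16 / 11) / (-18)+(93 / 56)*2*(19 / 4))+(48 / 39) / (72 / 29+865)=452269949 / 29968848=15.09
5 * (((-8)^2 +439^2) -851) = 959670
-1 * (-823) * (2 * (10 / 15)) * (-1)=-3292 / 3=-1097.33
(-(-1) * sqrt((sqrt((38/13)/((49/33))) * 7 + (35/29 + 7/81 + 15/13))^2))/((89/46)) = 3437534/2717793 + 46 * sqrt(16302)/1157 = 6.34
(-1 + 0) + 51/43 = 8/43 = 0.19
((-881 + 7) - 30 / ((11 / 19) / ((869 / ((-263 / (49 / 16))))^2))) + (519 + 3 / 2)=-50106608447 / 8853632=-5659.44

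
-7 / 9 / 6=-0.13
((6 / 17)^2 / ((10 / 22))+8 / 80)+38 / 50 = 16387 / 14450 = 1.13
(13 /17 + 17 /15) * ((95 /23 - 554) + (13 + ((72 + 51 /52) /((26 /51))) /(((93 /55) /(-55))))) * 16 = -1615321121656 /10242245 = -157711.63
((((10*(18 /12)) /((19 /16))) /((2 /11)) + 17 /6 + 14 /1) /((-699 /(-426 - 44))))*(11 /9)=25433815 /358587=70.93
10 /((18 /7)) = 35 /9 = 3.89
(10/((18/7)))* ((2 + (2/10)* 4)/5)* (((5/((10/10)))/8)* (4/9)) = 49/81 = 0.60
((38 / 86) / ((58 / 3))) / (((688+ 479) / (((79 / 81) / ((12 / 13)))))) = 19513 / 943001352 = 0.00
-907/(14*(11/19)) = -17233/154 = -111.90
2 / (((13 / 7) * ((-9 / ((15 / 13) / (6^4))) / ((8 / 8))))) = -35 / 328536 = -0.00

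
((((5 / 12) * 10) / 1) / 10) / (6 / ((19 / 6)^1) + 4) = 95 / 1344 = 0.07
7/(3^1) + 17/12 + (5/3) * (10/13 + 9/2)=1955/156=12.53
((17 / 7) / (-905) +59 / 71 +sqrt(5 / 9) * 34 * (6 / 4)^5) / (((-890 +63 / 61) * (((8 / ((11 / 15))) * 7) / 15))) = -923967 * sqrt(5) / 48587392- 124993209 / 682933753460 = -0.04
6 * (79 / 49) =474 / 49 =9.67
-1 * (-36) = 36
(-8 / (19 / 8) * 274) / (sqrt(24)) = -4384 * sqrt(6) / 57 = -188.40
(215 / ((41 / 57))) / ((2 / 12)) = 73530 / 41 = 1793.41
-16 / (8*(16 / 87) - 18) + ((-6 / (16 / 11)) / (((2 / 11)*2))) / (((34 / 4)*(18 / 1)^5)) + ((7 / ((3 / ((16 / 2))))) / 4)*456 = 262245594438697 / 123179678208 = 2128.97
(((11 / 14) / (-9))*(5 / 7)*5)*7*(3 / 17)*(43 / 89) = -11825 / 63546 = -0.19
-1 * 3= -3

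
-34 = -34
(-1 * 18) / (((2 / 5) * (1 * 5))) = -9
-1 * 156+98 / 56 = -617 / 4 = -154.25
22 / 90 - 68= -67.76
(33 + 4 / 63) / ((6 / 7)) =2083 / 54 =38.57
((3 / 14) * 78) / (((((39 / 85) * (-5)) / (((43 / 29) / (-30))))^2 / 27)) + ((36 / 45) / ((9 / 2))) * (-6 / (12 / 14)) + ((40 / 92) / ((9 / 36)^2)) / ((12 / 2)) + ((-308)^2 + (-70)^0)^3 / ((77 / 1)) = 11087338528112.14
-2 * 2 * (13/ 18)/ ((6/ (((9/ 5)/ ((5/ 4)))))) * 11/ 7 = -572/ 525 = -1.09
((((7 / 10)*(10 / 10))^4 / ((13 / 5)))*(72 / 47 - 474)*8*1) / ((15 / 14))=-124405414 / 381875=-325.78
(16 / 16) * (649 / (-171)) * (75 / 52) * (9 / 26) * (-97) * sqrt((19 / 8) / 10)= 944295 * sqrt(95) / 102752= 89.57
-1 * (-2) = 2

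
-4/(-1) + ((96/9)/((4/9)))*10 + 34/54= 6605/27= 244.63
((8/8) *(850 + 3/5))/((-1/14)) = -59542/5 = -11908.40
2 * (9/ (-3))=-6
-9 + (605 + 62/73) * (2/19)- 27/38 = 149971/2774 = 54.06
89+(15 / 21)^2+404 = 24182 / 49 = 493.51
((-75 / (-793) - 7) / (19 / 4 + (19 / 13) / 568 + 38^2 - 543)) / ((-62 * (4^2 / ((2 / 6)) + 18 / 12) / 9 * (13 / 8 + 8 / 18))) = 74648832 / 6909561587291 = 0.00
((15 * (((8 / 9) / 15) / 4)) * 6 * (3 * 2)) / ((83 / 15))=120 / 83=1.45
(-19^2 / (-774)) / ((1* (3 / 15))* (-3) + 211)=1805 / 814248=0.00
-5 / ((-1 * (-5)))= -1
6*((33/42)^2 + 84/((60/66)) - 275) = -535029/490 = -1091.90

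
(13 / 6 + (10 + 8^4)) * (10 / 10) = 24649 / 6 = 4108.17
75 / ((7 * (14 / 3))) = 225 / 98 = 2.30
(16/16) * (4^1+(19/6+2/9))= 133/18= 7.39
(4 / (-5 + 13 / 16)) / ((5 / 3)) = -192 / 335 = -0.57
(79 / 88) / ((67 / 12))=237 / 1474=0.16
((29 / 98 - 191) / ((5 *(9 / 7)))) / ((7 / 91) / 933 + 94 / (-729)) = 6120329787 / 26585930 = 230.21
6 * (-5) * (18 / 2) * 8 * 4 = -8640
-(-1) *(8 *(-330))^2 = 6969600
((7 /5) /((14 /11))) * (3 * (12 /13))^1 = 198 /65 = 3.05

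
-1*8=-8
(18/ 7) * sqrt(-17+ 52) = 18 * sqrt(35)/ 7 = 15.21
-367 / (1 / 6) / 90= -367 / 15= -24.47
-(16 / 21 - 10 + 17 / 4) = 419 / 84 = 4.99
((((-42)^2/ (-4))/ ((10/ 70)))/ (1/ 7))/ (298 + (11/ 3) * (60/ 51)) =-1102059/ 15418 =-71.48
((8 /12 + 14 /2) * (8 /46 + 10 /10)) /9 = 1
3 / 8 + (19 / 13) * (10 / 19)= 119 / 104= 1.14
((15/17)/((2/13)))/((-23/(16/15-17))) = 3107/782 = 3.97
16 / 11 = 1.45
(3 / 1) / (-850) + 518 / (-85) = -5183 / 850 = -6.10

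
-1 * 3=-3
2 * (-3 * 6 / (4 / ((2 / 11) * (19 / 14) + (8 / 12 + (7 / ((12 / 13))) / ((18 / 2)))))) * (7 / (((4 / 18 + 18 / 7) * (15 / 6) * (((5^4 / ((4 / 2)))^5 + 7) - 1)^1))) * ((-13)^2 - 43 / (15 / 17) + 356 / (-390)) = -339870222 / 535760607039304075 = -0.00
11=11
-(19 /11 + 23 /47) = -1146 /517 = -2.22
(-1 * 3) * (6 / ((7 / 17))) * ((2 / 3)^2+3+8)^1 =-500.29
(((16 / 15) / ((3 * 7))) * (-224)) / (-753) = 512 / 33885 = 0.02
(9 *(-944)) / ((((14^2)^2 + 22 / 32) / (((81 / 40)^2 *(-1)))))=4645188 / 5122225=0.91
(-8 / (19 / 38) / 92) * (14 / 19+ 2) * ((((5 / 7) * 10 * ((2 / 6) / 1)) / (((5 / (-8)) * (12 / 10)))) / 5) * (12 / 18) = 16640 / 82593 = 0.20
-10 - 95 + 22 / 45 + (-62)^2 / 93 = -2843 / 45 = -63.18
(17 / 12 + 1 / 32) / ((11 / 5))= 695 / 1056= 0.66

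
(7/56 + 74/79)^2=450241/399424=1.13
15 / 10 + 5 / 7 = 31 / 14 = 2.21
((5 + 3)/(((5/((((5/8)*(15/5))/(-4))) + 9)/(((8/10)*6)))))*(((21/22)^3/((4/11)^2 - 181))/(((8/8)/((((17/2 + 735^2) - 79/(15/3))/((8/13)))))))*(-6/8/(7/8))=-76018943637/911875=-83365.53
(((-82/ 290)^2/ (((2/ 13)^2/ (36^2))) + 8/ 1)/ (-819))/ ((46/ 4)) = -184426072/ 396047925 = -0.47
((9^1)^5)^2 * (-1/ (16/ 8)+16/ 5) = 94143178827/ 10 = 9414317882.70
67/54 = 1.24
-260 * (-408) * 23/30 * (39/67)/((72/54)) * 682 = 1622371608/67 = 24214501.61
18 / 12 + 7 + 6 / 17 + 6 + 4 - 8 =369 / 34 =10.85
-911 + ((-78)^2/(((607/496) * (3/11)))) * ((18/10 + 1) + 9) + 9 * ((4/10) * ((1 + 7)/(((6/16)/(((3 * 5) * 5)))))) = 667538027/3035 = 219946.63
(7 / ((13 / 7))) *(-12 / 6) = -98 / 13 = -7.54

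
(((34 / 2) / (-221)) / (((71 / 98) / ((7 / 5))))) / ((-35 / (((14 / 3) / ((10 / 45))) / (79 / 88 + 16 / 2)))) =0.01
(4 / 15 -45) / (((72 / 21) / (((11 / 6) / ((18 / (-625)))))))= 6458375 / 7776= 830.55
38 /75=0.51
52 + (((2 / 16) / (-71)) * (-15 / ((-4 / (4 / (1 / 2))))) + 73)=35485 / 284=124.95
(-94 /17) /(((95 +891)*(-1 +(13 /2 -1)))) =-94 /75429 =-0.00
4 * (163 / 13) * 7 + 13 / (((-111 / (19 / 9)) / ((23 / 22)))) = 100233739 / 285714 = 350.82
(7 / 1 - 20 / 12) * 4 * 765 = 16320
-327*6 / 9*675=-147150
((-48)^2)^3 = 12230590464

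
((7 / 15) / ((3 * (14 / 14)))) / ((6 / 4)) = 14 / 135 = 0.10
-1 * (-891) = 891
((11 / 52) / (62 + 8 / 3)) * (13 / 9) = 11 / 2328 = 0.00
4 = 4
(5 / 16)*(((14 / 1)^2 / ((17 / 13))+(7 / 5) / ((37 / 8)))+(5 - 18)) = 431447 / 10064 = 42.87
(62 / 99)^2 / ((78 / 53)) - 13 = -4867241 / 382239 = -12.73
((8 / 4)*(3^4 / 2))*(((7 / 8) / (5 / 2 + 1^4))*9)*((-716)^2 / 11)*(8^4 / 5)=382695653376 / 55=6958102788.65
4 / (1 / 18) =72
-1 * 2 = -2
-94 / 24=-47 / 12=-3.92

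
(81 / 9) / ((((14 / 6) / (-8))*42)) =-36 / 49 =-0.73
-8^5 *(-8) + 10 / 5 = 262146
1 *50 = 50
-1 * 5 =-5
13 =13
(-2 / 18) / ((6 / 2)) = -0.04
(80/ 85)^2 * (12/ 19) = 3072/ 5491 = 0.56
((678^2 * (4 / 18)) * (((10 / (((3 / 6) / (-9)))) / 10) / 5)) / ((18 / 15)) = -306456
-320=-320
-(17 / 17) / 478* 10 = -5 / 239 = -0.02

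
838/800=419/400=1.05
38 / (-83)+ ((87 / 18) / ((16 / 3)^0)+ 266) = 134647 / 498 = 270.38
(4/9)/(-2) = -0.22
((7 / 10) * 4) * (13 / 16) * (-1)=-91 / 40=-2.28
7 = 7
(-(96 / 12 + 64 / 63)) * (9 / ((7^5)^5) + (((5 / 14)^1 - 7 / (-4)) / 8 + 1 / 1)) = -3849441682129720964579741 / 337949292155319155003364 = -11.39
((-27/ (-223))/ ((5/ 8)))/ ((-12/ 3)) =-54/ 1115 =-0.05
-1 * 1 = -1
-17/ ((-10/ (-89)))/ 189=-1513/ 1890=-0.80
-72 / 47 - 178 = -8438 / 47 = -179.53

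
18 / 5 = 3.60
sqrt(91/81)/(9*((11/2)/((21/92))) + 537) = 7*sqrt(91)/47493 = 0.00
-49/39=-1.26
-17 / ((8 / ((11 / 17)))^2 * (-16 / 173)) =20933 / 17408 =1.20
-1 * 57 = -57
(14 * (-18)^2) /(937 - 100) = 168 /31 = 5.42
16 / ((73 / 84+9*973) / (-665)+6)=-47040 / 21079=-2.23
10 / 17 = 0.59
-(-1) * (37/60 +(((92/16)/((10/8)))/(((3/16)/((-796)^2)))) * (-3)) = -46634136.98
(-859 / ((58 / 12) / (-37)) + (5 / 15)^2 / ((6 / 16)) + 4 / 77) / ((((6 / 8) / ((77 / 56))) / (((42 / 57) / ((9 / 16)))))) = 6343714208 / 401679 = 15792.99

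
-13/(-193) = 13/193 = 0.07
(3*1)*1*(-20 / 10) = -6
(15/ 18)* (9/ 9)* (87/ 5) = 14.50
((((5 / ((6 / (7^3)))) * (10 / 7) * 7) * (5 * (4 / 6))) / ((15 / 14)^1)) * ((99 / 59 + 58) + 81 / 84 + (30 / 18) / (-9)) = 23123576525 / 43011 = 537620.06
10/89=0.11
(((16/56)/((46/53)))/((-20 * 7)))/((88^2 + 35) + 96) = -53/177502500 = -0.00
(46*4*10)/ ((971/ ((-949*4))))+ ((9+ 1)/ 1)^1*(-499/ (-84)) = -290932235/ 40782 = -7133.84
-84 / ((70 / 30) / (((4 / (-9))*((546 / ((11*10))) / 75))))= 1456 / 1375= 1.06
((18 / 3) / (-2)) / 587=-3 / 587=-0.01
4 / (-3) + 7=17 / 3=5.67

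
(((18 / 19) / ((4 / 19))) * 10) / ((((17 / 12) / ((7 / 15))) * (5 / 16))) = 4032 / 85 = 47.44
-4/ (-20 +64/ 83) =83/ 399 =0.21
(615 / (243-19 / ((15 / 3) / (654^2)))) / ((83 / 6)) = -2050 / 74934143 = -0.00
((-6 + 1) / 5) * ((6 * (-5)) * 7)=210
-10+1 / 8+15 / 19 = -1381 / 152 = -9.09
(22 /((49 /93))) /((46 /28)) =4092 /161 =25.42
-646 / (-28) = 323 / 14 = 23.07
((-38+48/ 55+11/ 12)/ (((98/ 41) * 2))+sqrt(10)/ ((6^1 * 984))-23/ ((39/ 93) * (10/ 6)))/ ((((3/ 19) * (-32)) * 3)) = 2.67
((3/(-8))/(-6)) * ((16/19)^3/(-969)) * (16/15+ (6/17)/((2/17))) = -0.00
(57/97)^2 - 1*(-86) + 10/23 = 86.78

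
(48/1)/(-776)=-6/97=-0.06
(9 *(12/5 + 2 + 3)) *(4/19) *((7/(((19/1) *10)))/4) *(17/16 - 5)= -146853/288800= -0.51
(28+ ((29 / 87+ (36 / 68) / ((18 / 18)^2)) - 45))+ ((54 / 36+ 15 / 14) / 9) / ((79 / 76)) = -447367 / 28203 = -15.86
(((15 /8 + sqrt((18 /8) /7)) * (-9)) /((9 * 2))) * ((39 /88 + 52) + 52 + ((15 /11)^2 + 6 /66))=-1544835 /15488 - 308967 * sqrt(7) /27104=-129.90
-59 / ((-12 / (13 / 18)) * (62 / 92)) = 17641 / 3348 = 5.27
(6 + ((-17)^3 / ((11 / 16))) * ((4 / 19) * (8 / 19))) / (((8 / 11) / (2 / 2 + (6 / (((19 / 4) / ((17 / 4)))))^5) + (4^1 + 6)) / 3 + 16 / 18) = -123821001176955885 / 833215470860687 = -148.61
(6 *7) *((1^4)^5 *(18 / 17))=756 / 17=44.47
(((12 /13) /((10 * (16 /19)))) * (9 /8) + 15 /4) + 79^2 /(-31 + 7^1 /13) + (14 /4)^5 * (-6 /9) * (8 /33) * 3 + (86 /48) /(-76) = -3565701917 /7824960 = -455.68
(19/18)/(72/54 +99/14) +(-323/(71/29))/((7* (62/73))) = -720036407/32632026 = -22.07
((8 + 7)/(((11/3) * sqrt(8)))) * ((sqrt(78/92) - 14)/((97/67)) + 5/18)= -81995 * sqrt(2)/8536 + 3015 * sqrt(897)/98164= -12.66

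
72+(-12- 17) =43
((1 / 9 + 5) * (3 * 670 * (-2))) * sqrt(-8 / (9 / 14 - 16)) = -49312 * sqrt(1505) / 129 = -14829.66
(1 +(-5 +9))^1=5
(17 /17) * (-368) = -368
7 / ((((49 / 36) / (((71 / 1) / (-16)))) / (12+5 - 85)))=10863 / 7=1551.86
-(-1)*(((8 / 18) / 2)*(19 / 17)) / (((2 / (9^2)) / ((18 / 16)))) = 11.32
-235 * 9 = -2115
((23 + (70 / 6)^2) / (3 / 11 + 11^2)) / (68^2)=1969 / 6939468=0.00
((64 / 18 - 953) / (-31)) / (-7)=-8545 / 1953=-4.38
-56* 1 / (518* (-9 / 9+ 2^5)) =-4 / 1147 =-0.00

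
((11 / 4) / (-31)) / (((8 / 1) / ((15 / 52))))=-165 / 51584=-0.00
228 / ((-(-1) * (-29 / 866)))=-197448 / 29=-6808.55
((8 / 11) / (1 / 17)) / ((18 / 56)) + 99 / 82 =39.67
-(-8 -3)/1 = 11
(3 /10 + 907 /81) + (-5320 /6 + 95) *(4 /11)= -2462557 /8910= -276.38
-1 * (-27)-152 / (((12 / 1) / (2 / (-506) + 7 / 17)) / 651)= -14347357 / 4301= -3335.82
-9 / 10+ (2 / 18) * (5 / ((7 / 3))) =-139 / 210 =-0.66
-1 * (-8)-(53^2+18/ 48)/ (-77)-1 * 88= -43.51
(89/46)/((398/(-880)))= -19580/4577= -4.28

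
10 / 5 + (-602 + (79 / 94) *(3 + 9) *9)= -509.23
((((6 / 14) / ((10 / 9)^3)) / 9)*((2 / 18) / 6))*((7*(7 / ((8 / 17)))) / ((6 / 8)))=357 / 4000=0.09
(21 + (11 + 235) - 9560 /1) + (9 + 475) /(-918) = -4265729 /459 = -9293.53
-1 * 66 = -66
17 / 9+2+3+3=89 / 9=9.89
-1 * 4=-4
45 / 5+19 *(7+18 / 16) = 1307 / 8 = 163.38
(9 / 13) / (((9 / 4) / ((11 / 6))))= 22 / 39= 0.56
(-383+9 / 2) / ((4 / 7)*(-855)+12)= 5299 / 6672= 0.79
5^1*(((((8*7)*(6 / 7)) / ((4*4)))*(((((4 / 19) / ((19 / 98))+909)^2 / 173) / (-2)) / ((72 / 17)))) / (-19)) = 9174831037885 / 20561526096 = 446.21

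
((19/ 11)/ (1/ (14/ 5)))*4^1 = 1064/ 55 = 19.35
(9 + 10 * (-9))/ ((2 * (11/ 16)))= -648/ 11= -58.91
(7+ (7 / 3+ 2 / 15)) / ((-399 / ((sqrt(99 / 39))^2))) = -1562 / 25935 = -0.06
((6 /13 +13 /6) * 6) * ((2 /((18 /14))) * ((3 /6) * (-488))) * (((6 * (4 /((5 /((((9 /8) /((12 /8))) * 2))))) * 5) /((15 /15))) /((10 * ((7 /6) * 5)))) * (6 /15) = -480192 /325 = -1477.51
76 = 76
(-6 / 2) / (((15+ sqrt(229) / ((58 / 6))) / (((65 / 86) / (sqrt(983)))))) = -273325 * sqrt(983) / 1758052248+ 1885 * sqrt(225107) / 1758052248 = -0.00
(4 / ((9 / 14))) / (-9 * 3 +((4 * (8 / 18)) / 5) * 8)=-0.26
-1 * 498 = -498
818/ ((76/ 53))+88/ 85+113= 2210879/ 3230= 684.48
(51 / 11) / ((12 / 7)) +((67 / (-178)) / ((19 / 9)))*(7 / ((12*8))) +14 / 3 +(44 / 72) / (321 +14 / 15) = 3846494061 / 522613696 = 7.36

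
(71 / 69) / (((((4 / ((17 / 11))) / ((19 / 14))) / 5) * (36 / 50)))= 2866625 / 765072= 3.75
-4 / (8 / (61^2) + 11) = -14884 / 40939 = -0.36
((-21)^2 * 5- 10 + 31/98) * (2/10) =439.06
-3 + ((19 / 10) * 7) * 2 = 118 / 5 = 23.60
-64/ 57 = -1.12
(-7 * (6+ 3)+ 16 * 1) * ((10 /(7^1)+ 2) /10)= -564 /35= -16.11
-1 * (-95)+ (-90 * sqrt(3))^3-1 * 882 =-2187000 * sqrt(3)-787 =-3788782.12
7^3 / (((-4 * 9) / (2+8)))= -1715 / 18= -95.28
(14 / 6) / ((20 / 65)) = 91 / 12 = 7.58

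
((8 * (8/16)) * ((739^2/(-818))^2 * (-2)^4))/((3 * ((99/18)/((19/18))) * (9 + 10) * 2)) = 2385985173128/49682457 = 48024.70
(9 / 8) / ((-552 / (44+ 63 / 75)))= -3363 / 36800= -0.09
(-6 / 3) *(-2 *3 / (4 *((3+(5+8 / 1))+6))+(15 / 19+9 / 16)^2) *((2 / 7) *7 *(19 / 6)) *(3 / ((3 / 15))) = -8944095 / 26752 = -334.33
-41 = -41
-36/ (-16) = 9/ 4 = 2.25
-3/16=-0.19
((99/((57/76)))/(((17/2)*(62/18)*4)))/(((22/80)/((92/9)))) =22080/527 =41.90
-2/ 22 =-1/ 11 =-0.09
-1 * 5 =-5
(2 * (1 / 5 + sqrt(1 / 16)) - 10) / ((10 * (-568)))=91 / 56800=0.00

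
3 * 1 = 3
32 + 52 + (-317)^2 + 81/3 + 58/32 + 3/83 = 133599255/1328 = 100601.85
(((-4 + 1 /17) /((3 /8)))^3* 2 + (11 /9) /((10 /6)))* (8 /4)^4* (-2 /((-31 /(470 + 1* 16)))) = -1164397.31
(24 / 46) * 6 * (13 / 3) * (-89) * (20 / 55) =-439.02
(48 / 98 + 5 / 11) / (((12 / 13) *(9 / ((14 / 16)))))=6617 / 66528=0.10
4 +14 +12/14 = 132/7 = 18.86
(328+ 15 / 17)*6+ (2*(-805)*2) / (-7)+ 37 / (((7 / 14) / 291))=407444 / 17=23967.29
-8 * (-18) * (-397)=-57168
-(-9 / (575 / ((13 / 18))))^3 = 2197 / 1520875000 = 0.00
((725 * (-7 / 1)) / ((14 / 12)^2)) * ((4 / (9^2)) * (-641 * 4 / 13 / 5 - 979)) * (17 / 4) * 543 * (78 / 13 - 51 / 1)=-253162944300 / 13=-19474072638.46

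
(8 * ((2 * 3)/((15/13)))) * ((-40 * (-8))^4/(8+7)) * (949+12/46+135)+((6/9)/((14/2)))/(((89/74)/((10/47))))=63704595839949243640/2020389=31530856602342.05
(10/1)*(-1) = -10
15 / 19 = 0.79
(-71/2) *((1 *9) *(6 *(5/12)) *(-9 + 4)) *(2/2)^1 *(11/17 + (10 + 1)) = 1581525/34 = 46515.44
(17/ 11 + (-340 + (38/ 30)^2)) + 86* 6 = 443396/ 2475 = 179.15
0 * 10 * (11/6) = 0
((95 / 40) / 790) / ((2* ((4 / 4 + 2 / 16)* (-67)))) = -19 / 952740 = -0.00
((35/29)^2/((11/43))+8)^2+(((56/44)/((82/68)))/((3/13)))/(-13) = 1970272322831/10526463123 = 187.17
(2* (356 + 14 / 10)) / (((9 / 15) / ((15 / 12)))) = 8935 / 6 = 1489.17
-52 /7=-7.43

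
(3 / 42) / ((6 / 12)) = 1 / 7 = 0.14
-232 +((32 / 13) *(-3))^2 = -29992 / 169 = -177.47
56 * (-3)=-168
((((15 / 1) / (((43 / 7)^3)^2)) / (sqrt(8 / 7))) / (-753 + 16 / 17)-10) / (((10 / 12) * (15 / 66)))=-264 / 5-198003267 * sqrt(14) / 404093132907325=-52.80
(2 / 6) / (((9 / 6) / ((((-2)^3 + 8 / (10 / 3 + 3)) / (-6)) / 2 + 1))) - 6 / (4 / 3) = -4261 / 1026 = -4.15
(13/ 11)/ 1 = 13/ 11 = 1.18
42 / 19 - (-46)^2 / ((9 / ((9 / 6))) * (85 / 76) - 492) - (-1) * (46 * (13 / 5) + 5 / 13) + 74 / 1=4567576621 / 22774635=200.56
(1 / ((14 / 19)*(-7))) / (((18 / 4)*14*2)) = -19 / 12348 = -0.00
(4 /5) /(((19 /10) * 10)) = 4 /95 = 0.04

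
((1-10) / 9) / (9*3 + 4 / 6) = -3 / 83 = -0.04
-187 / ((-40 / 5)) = 187 / 8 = 23.38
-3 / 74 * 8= -12 / 37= -0.32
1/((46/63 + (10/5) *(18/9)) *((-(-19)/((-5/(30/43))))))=-903/11324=-0.08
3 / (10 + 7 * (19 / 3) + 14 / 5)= 0.05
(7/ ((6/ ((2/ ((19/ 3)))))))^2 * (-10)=-490/ 361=-1.36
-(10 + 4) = -14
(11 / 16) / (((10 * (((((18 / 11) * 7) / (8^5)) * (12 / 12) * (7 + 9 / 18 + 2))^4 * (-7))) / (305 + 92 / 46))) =-1781359453131257965182976 / 71852957066835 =-24791734757.34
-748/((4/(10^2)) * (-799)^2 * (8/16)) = -2200/37553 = -0.06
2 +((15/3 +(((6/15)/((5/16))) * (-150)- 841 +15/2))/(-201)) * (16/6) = 9370/603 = 15.54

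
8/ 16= 1/ 2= 0.50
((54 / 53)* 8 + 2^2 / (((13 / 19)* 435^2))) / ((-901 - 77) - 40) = -0.01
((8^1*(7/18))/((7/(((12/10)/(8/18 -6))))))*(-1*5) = 12/25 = 0.48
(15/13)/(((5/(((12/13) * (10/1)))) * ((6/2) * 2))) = 60/169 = 0.36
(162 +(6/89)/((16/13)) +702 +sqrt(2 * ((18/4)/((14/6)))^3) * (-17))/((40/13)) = 7997691/28480-17901 * sqrt(21)/3920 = 259.89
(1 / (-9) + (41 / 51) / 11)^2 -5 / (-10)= 2840681 / 5664978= 0.50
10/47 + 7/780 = 8129/36660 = 0.22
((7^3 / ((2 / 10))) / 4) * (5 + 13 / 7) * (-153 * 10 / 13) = -4498200 / 13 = -346015.38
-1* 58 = -58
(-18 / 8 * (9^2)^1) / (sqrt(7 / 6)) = -729 * sqrt(42) / 28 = -168.73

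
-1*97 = -97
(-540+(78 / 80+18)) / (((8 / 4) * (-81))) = 6947 / 2160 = 3.22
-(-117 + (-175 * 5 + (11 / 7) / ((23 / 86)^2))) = 3592020 / 3703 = 970.03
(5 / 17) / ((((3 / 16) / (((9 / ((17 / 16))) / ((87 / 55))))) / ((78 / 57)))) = 1830400 / 159239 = 11.49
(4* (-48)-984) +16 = -1160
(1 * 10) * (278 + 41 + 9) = 3280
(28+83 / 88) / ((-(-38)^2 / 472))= -150273 / 15884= -9.46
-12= -12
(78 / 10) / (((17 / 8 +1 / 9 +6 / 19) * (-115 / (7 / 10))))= -186732 / 10036625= -0.02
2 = 2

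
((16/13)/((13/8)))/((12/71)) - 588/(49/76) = -460112/507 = -907.52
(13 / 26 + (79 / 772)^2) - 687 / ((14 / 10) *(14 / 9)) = -9197515263 / 29203216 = -314.95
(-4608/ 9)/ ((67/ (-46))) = 23552/ 67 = 351.52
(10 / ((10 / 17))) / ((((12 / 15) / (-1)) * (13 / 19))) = -1615 / 52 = -31.06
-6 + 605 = 599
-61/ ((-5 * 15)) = 0.81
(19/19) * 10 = 10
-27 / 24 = -9 / 8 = -1.12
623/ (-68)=-623/ 68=-9.16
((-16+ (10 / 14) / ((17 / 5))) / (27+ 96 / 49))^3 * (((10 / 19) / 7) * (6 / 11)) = -6501392950220 / 977955248704401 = -0.01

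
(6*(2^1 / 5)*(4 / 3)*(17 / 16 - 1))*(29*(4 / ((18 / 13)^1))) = 754 / 45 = 16.76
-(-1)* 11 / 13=11 / 13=0.85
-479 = -479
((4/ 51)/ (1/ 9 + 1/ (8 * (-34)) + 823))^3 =7077888/ 8180951419307969063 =0.00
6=6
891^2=793881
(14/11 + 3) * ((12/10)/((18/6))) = 94/55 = 1.71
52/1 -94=-42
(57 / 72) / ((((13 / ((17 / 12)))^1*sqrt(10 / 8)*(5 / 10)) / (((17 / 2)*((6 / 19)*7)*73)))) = 147679*sqrt(5) / 1560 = 211.68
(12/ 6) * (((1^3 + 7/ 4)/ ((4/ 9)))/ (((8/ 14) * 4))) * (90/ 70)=6.96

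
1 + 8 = 9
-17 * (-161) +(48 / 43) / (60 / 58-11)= 34011307 / 12427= 2736.89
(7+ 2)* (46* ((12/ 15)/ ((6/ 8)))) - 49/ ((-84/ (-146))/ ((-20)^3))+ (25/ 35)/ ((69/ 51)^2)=37869210347/ 55545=681775.32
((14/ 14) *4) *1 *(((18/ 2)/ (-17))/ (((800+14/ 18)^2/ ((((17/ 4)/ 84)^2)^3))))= -1419857/ 25630506510979170304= -0.00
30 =30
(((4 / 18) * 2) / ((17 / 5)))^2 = 400 / 23409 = 0.02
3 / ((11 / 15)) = 4.09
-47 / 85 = -0.55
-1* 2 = -2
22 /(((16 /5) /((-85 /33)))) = -425 /24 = -17.71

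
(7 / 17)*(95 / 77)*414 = 39330 / 187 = 210.32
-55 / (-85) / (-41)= -11 / 697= -0.02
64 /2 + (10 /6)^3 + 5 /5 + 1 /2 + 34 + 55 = 6865 /54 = 127.13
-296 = -296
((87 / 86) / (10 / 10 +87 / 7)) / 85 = 609 / 687140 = 0.00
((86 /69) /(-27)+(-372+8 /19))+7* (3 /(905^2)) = -371.63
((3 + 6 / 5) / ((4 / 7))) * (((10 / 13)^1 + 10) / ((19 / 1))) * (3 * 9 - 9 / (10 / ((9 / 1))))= 194481 / 2470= 78.74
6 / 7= 0.86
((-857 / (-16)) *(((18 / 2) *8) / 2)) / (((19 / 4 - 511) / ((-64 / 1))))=54848 / 225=243.77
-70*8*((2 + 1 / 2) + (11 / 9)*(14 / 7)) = -2768.89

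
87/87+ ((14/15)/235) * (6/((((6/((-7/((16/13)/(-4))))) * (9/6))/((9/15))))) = 18262/17625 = 1.04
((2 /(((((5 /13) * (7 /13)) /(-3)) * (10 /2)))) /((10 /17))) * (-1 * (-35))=-8619 /25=-344.76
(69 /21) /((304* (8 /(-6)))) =-69 /8512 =-0.01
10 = 10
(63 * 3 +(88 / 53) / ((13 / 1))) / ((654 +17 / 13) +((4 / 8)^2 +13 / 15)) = 7818540 / 27136583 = 0.29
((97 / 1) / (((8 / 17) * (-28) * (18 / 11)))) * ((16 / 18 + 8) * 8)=-181390 / 567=-319.91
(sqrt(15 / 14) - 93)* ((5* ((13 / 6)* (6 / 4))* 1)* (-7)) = 42315 / 4 - 65* sqrt(210) / 8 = 10461.01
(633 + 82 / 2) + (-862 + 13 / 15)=-2807 / 15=-187.13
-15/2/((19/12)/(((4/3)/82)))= -60/779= -0.08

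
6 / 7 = 0.86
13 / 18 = 0.72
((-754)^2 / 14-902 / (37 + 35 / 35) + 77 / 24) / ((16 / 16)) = 129556121 / 3192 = 40587.76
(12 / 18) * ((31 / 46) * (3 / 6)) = 31 / 138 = 0.22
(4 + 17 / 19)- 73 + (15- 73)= -2396 / 19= -126.11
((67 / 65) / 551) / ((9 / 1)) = 67 / 322335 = 0.00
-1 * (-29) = 29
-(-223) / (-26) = -223 / 26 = -8.58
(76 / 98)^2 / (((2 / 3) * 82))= 0.01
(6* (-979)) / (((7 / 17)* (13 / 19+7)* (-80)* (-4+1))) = -316217 / 40880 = -7.74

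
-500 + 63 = -437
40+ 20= 60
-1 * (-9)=9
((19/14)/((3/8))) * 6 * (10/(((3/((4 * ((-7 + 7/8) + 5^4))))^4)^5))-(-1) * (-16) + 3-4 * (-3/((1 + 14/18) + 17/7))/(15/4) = 9858208749604782825482227475817588409681615911730651977767803946513706939315091/2119429345724006400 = 4651350501253522699494127000000000000000000000000000000000000.00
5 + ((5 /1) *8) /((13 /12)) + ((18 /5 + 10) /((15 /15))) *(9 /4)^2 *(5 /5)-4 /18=110.55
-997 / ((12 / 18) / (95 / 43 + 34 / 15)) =-2878339 / 430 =-6693.81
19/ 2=9.50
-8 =-8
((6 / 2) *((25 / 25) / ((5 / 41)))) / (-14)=-123 / 70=-1.76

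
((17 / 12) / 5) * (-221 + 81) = -119 / 3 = -39.67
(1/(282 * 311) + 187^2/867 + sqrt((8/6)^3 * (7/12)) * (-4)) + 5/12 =7147715/175404 - 16 * sqrt(7)/9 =36.05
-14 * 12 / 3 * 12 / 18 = -112 / 3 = -37.33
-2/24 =-0.08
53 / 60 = 0.88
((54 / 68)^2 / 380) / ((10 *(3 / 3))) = 0.00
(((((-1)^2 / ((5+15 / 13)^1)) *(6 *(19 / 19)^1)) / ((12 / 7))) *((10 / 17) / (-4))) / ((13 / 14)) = -49 / 544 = -0.09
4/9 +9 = 85/9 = 9.44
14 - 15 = -1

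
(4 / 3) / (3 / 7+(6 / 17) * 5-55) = -119 / 4713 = -0.03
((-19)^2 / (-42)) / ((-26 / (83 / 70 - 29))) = -234289 / 25480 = -9.20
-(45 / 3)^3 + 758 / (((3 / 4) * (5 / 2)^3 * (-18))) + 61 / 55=-125389108 / 37125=-3377.48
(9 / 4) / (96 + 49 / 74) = 333 / 14306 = 0.02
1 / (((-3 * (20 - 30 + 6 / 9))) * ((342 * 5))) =1 / 47880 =0.00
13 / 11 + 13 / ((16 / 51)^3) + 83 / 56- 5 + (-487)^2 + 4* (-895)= 234007.68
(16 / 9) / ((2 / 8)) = 64 / 9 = 7.11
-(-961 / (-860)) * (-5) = 961 / 172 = 5.59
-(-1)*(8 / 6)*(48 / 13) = 64 / 13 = 4.92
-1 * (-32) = 32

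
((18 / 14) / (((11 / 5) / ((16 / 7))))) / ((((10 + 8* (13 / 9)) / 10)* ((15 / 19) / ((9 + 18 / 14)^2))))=212751360 / 2561867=83.05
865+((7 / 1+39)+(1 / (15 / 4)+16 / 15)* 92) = 3101 / 3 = 1033.67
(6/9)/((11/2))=4/33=0.12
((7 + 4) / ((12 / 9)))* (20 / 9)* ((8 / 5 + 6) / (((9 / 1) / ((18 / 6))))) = 46.44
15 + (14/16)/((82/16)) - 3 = 12.17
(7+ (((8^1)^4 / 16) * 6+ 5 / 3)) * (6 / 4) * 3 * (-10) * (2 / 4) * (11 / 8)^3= -46258905 / 512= -90349.42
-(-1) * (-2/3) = -2/3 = -0.67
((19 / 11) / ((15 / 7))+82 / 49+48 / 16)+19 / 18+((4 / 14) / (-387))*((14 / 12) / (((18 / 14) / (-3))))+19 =479417339 / 18773370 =25.54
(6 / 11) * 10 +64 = 764 / 11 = 69.45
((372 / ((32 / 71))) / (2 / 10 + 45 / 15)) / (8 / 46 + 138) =759345 / 406784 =1.87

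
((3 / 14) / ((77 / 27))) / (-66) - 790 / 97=-18738259 / 2300452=-8.15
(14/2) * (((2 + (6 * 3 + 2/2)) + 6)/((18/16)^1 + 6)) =504/19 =26.53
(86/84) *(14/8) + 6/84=313/168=1.86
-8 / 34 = -4 / 17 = -0.24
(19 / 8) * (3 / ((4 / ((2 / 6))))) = 19 / 32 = 0.59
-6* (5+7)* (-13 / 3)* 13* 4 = 16224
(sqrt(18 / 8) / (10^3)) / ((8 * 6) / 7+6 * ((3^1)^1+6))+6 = 1704007 / 284000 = 6.00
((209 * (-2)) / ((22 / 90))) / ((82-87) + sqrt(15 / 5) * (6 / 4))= 711.93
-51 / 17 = -3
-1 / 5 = -0.20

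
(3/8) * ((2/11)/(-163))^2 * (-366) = -549/3214849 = -0.00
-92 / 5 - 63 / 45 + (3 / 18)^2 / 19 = -67711 / 3420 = -19.80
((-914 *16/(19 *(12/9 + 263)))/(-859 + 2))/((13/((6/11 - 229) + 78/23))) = -2498115552/42468946091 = -0.06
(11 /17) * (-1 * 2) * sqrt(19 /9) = -22 * sqrt(19) /51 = -1.88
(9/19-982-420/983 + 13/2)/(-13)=36437093/485602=75.03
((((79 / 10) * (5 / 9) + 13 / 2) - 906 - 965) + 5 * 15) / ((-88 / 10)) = 40165 / 198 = 202.85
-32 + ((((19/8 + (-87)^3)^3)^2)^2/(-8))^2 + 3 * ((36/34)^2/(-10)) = 301561663858123605441718992366477621972176465244843049203393755328496585735937016821592686376048719702075719138213201499868497703697584307169740298983038183609258181/436724452335784789362606080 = 690507852824008057895471500000000000000000000000000000000000000000000000000000000000000000000000000000000000000000000000000000000000000000.00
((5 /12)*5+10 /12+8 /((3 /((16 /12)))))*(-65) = -15145 /36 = -420.69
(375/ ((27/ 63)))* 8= 7000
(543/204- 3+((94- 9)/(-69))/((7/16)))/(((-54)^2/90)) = -517945/5320728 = -0.10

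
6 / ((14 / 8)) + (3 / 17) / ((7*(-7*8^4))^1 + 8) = 81883947 / 23882824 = 3.43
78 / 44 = 39 / 22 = 1.77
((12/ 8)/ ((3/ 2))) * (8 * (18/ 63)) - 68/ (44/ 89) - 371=-38982/ 77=-506.26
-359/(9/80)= -28720/9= -3191.11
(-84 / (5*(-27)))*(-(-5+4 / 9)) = 1148 / 405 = 2.83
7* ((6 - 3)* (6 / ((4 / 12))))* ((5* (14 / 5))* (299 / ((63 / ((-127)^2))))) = 405095964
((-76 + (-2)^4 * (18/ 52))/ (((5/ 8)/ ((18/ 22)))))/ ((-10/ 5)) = 32976/ 715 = 46.12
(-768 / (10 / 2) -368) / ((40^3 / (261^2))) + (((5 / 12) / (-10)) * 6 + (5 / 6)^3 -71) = -337963021 / 540000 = -625.86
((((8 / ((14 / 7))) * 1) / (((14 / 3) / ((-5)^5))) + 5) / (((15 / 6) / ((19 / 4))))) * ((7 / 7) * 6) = -213351 / 7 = -30478.71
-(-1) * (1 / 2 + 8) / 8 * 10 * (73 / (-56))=-6205 / 448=-13.85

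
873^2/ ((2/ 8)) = 3048516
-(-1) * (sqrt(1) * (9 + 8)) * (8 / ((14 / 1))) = 68 / 7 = 9.71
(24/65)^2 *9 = 5184/4225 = 1.23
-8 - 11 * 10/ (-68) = -217/ 34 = -6.38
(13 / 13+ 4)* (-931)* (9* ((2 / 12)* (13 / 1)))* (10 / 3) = -302575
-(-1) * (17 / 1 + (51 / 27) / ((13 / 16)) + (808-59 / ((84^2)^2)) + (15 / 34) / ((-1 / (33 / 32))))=9098013141317 / 11002957056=826.87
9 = 9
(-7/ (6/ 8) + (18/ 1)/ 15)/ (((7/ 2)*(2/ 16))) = -18.59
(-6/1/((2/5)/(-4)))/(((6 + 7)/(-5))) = -23.08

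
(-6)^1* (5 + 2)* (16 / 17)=-672 / 17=-39.53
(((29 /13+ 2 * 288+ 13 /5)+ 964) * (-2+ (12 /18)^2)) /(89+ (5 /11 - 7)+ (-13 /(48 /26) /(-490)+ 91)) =-12123584704 /875157621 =-13.85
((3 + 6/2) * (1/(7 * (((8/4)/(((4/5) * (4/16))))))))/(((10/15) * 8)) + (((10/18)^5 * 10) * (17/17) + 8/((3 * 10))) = 5369885/6613488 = 0.81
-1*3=-3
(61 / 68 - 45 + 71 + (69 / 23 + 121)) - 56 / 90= 459841 / 3060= 150.27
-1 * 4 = -4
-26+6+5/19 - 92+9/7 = -14690/133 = -110.45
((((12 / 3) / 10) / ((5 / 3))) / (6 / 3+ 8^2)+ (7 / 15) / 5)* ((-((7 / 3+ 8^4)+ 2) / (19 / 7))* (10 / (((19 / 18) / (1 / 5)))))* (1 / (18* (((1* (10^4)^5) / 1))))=-0.00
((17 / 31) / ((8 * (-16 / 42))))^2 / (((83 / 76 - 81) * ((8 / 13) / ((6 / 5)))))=-94439709 / 119524413440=-0.00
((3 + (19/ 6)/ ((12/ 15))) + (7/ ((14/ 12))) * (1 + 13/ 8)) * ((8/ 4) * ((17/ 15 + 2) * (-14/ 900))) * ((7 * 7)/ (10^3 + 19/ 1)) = -1757189/ 16507800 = -0.11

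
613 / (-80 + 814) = 613 / 734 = 0.84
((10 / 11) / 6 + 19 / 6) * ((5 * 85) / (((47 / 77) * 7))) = 31025 / 94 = 330.05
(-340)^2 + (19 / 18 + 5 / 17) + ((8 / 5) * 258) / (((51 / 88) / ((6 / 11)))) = 177464497 / 1530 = 115989.87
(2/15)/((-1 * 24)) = -1/180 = -0.01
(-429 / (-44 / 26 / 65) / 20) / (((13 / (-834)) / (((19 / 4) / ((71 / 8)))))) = -4016961 / 142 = -28288.46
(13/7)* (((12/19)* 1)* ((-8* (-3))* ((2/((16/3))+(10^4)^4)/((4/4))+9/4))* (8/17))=299520000000000078624/2261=132472357363998265.65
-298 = -298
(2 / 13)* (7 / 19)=14 / 247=0.06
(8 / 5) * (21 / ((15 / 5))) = 56 / 5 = 11.20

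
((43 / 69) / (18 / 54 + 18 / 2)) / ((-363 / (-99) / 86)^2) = 715563 / 19481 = 36.73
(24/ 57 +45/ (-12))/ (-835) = 253/ 63460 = 0.00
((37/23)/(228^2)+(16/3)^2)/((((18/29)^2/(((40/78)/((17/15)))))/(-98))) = -11679016934375/3567168072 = -3274.03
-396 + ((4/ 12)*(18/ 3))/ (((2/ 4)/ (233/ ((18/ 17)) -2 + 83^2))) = 252290/ 9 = 28032.22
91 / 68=1.34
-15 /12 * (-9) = 11.25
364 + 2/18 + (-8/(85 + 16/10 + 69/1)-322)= 147251/3501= 42.06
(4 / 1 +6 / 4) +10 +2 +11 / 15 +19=37.23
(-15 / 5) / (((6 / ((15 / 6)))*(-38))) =5 / 152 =0.03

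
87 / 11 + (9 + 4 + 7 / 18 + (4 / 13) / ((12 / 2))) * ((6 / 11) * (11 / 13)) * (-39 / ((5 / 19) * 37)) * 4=-13081 / 143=-91.48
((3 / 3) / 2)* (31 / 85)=31 / 170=0.18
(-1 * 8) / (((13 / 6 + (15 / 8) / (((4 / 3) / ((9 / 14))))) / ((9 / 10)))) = -48384 / 20635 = -2.34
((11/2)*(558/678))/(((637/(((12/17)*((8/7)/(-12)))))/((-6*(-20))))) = -0.06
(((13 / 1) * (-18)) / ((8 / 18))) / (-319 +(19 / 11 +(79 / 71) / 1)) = 1.67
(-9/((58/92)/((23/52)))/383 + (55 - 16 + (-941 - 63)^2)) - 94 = 291080988741/288782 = 1007960.98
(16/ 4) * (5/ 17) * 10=200/ 17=11.76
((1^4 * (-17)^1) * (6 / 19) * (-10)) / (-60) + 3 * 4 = 211 / 19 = 11.11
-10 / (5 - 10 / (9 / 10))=18 / 11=1.64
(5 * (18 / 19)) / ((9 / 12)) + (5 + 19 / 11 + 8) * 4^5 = 3153192 / 209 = 15087.04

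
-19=-19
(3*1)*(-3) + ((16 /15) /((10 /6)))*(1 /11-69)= -14603 /275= -53.10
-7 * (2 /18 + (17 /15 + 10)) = -3542 /45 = -78.71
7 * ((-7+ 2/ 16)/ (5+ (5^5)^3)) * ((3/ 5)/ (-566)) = 0.00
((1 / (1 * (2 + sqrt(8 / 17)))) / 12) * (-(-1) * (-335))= -1139 / 72 + 67 * sqrt(34) / 72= -10.39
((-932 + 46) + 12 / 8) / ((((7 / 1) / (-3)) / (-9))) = -47763 / 14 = -3411.64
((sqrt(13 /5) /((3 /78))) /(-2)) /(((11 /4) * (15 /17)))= -884 * sqrt(65) /825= -8.64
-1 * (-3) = 3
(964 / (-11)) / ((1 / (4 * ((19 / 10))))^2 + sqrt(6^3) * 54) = 34800400 / 14446689617701 - 651263037696 * sqrt(6) / 14446689617701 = -0.11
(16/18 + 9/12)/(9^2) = 59/2916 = 0.02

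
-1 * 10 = -10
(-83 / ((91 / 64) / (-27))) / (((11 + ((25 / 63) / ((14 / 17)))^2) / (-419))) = -6678439310592 / 113591257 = -58793.60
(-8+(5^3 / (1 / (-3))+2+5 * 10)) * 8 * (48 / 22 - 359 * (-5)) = -52348312 / 11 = -4758937.45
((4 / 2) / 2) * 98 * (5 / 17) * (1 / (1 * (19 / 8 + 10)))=3920 / 1683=2.33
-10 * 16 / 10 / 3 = -16 / 3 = -5.33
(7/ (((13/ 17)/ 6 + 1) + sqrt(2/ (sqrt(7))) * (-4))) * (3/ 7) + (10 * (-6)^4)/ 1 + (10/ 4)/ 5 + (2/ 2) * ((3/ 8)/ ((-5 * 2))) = -41565394944 * sqrt(2) * 7^(1/ 4)/ 109616748809 - 11715736320 * sqrt(7)/ 109616748809 - 1651114800 * sqrt(2) * 7^(3/ 4)/ 109616748809 + 113654440367737133/ 8769339904720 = 12959.19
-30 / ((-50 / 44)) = 132 / 5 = 26.40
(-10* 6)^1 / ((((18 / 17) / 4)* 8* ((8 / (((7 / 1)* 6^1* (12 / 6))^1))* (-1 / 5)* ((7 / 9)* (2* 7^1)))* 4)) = 3825 / 112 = 34.15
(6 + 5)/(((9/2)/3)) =22/3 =7.33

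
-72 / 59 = -1.22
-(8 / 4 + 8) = -10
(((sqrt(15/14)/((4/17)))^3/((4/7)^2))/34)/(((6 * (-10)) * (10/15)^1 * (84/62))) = -8959 * sqrt(210)/917504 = -0.14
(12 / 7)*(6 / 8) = 9 / 7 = 1.29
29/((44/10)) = 6.59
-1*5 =-5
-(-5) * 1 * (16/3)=80/3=26.67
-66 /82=-33 /41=-0.80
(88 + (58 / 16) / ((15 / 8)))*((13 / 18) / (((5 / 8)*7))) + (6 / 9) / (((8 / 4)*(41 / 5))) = 2883943 / 193725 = 14.89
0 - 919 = -919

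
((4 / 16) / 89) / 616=1 / 219296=0.00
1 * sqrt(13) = 3.61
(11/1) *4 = 44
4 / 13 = 0.31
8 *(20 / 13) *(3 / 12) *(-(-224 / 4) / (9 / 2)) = 4480 / 117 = 38.29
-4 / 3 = -1.33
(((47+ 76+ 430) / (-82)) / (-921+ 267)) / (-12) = -553 / 643536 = -0.00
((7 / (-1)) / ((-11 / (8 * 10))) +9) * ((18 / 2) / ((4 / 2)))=5931 / 22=269.59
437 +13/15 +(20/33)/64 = 437.88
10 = 10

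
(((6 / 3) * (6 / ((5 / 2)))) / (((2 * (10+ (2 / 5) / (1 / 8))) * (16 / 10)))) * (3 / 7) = 15 / 308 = 0.05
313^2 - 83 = 97886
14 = 14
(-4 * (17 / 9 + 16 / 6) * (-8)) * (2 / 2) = 1312 / 9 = 145.78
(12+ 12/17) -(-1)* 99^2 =166833/17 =9813.71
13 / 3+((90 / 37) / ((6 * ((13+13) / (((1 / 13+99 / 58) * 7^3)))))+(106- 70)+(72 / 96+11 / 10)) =51.72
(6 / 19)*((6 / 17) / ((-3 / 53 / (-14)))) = 8904 / 323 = 27.57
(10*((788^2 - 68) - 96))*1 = 6207800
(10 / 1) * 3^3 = 270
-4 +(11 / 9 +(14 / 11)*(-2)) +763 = 75010 / 99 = 757.68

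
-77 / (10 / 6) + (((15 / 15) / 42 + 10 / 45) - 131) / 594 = -46.42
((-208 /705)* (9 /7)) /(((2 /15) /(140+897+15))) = -984672 /329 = -2992.92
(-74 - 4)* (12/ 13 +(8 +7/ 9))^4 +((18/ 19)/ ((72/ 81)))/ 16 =-690771.74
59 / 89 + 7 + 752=67610 / 89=759.66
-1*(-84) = 84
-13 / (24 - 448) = 13 / 424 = 0.03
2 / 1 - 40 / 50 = 6 / 5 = 1.20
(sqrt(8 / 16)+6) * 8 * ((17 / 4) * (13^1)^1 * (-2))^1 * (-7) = 3094 * sqrt(2)+37128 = 41503.58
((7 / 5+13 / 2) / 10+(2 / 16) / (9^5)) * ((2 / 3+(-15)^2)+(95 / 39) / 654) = 53701663033883 / 301220758800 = 178.28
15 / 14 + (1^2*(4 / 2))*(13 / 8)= 121 / 28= 4.32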